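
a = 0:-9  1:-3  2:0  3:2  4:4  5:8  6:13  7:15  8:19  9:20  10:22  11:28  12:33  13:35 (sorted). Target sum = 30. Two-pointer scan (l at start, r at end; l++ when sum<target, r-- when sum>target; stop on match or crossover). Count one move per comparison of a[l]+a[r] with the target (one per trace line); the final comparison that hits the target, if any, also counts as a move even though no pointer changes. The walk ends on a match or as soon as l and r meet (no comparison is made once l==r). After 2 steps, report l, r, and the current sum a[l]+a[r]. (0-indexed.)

l=0 r=13: -9+35=26 <30, l++
l=1 r=13: -3+35=32 >30, r--

l=1, r=12, sum=30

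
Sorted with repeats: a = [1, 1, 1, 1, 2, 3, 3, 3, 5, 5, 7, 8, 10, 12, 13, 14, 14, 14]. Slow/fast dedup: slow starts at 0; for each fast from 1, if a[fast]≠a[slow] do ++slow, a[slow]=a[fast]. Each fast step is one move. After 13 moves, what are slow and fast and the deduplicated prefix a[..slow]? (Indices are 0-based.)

slow=0 fast=1: a[fast]=1=a[slow] dup, fast++
slow=0 fast=2: a[fast]=1=a[slow] dup, fast++
slow=0 fast=3: a[fast]=1=a[slow] dup, fast++
slow=0 fast=4: a[fast]=2≠a[slow]=1 write a[1]=2, slow++,fast++
slow=1 fast=5: a[fast]=3≠a[slow]=2 write a[2]=3, slow++,fast++
slow=2 fast=6: a[fast]=3=a[slow] dup, fast++
slow=2 fast=7: a[fast]=3=a[slow] dup, fast++
slow=2 fast=8: a[fast]=5≠a[slow]=3 write a[3]=5, slow++,fast++
slow=3 fast=9: a[fast]=5=a[slow] dup, fast++
slow=3 fast=10: a[fast]=7≠a[slow]=5 write a[4]=7, slow++,fast++
slow=4 fast=11: a[fast]=8≠a[slow]=7 write a[5]=8, slow++,fast++
slow=5 fast=12: a[fast]=10≠a[slow]=8 write a[6]=10, slow++,fast++
slow=6 fast=13: a[fast]=12≠a[slow]=10 write a[7]=12, slow++,fast++

slow=7, fast=14, prefix=[1, 2, 3, 5, 7, 8, 10, 12]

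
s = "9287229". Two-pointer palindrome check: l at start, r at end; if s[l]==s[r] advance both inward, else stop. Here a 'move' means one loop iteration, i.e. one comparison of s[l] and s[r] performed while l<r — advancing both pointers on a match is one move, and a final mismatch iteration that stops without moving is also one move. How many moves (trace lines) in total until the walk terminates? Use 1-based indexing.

[1,7] '9'=='9' → l++,r--
[2,6] '2'=='2' → l++,r--
[3,5] '8'!='2' → stop

3 moves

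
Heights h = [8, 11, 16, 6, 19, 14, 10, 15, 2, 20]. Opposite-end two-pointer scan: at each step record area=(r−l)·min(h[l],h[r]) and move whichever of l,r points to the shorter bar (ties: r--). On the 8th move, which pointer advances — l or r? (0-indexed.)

l

[0,9] min(8,20)*9=72 best=72 * → l++
[1,9] min(11,20)*8=88 best=88 * → l++
[2,9] min(16,20)*7=112 best=112 * → l++
[3,9] min(6,20)*6=36 best=112 → l++
[4,9] min(19,20)*5=95 best=112 → l++
[5,9] min(14,20)*4=56 best=112 → l++
[6,9] min(10,20)*3=30 best=112 → l++
[7,9] min(15,20)*2=30 best=112 → l++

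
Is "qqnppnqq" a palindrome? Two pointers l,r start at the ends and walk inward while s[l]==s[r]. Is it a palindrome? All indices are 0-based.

palindrome

l=0 r=7: 'q'=='q', l++,r--
l=1 r=6: 'q'=='q', l++,r--
l=2 r=5: 'n'=='n', l++,r--
l=3 r=4: 'p'=='p', l++,r--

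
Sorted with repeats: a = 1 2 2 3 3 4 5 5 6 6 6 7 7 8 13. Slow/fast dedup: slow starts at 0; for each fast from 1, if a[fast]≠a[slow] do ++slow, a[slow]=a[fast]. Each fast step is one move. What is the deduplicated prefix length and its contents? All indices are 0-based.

length 9; prefix = [1, 2, 3, 4, 5, 6, 7, 8, 13]

(s=0,f=1) a[fast]=2≠a[slow]=1 write a[1]=2 → slow++,fast++
(s=1,f=2) a[fast]=2=a[slow] dup → fast++
(s=1,f=3) a[fast]=3≠a[slow]=2 write a[2]=3 → slow++,fast++
(s=2,f=4) a[fast]=3=a[slow] dup → fast++
(s=2,f=5) a[fast]=4≠a[slow]=3 write a[3]=4 → slow++,fast++
(s=3,f=6) a[fast]=5≠a[slow]=4 write a[4]=5 → slow++,fast++
(s=4,f=7) a[fast]=5=a[slow] dup → fast++
(s=4,f=8) a[fast]=6≠a[slow]=5 write a[5]=6 → slow++,fast++
(s=5,f=9) a[fast]=6=a[slow] dup → fast++
(s=5,f=10) a[fast]=6=a[slow] dup → fast++
(s=5,f=11) a[fast]=7≠a[slow]=6 write a[6]=7 → slow++,fast++
(s=6,f=12) a[fast]=7=a[slow] dup → fast++
(s=6,f=13) a[fast]=8≠a[slow]=7 write a[7]=8 → slow++,fast++
(s=7,f=14) a[fast]=13≠a[slow]=8 write a[8]=13 → slow++,fast++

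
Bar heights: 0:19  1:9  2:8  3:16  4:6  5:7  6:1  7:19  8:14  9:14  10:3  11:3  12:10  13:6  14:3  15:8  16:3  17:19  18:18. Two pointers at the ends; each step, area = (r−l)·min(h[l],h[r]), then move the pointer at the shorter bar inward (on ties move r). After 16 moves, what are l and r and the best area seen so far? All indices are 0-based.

l=0 r=18: min(19,18)*18=324 best=324 *, r--
l=0 r=17: min(19,19)*17=323 best=324, r--
l=0 r=16: min(19,3)*16=48 best=324, r--
l=0 r=15: min(19,8)*15=120 best=324, r--
l=0 r=14: min(19,3)*14=42 best=324, r--
l=0 r=13: min(19,6)*13=78 best=324, r--
l=0 r=12: min(19,10)*12=120 best=324, r--
l=0 r=11: min(19,3)*11=33 best=324, r--
l=0 r=10: min(19,3)*10=30 best=324, r--
l=0 r=9: min(19,14)*9=126 best=324, r--
l=0 r=8: min(19,14)*8=112 best=324, r--
l=0 r=7: min(19,19)*7=133 best=324, r--
l=0 r=6: min(19,1)*6=6 best=324, r--
l=0 r=5: min(19,7)*5=35 best=324, r--
l=0 r=4: min(19,6)*4=24 best=324, r--
l=0 r=3: min(19,16)*3=48 best=324, r--

l=0, r=2, best area=324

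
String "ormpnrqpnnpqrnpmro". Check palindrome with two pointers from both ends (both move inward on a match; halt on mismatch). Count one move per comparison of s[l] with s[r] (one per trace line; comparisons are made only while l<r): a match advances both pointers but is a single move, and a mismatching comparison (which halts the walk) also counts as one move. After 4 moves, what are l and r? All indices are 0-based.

l=0 r=17: 'o'=='o', l++,r--
l=1 r=16: 'r'=='r', l++,r--
l=2 r=15: 'm'=='m', l++,r--
l=3 r=14: 'p'=='p', l++,r--

l=4, r=13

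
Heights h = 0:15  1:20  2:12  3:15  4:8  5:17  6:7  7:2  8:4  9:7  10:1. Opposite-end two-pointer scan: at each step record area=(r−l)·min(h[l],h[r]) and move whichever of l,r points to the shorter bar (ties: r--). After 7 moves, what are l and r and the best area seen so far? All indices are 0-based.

[0,10] min(15,1)*10=10 best=10 * → r--
[0,9] min(15,7)*9=63 best=63 * → r--
[0,8] min(15,4)*8=32 best=63 → r--
[0,7] min(15,2)*7=14 best=63 → r--
[0,6] min(15,7)*6=42 best=63 → r--
[0,5] min(15,17)*5=75 best=75 * → l++
[1,5] min(20,17)*4=68 best=75 → r--

l=1, r=4, best area=75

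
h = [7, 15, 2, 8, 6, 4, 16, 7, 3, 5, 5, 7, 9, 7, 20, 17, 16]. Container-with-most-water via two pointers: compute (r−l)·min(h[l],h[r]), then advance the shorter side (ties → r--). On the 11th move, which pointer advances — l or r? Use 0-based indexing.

l=0 r=16: min(7,16)*16=112 best=112 *, l++
l=1 r=16: min(15,16)*15=225 best=225 *, l++
l=2 r=16: min(2,16)*14=28 best=225, l++
l=3 r=16: min(8,16)*13=104 best=225, l++
l=4 r=16: min(6,16)*12=72 best=225, l++
l=5 r=16: min(4,16)*11=44 best=225, l++
l=6 r=16: min(16,16)*10=160 best=225, r--
l=6 r=15: min(16,17)*9=144 best=225, l++
l=7 r=15: min(7,17)*8=56 best=225, l++
l=8 r=15: min(3,17)*7=21 best=225, l++
l=9 r=15: min(5,17)*6=30 best=225, l++

l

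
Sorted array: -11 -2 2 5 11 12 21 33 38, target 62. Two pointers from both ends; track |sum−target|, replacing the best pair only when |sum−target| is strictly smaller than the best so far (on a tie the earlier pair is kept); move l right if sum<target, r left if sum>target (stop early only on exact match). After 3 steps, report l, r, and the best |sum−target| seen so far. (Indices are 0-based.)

l=3, r=8, best |Δ|=22

l=0 r=8: -11+38=27 d=35 *, l++
l=1 r=8: -2+38=36 d=26 *, l++
l=2 r=8: 2+38=40 d=22 *, l++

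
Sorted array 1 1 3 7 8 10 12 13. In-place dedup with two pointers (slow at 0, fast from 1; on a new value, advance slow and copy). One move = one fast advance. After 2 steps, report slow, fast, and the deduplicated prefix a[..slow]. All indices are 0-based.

slow=0 fast=1: a[fast]=1=a[slow] dup, fast++
slow=0 fast=2: a[fast]=3≠a[slow]=1 write a[1]=3, slow++,fast++

slow=1, fast=3, prefix=[1, 3]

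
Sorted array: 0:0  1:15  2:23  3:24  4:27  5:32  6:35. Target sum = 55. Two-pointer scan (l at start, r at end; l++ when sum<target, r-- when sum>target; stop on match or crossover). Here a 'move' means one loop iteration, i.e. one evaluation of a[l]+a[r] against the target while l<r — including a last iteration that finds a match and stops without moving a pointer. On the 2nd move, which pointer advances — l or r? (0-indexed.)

[0,6] 0+35=35 <55 → l++
[1,6] 15+35=50 <55 → l++

l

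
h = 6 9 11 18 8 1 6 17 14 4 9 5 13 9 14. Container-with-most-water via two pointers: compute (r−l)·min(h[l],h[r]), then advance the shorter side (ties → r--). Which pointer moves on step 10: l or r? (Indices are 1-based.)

l=1 r=15: min(6,14)*14=84 best=84 *, l++
l=2 r=15: min(9,14)*13=117 best=117 *, l++
l=3 r=15: min(11,14)*12=132 best=132 *, l++
l=4 r=15: min(18,14)*11=154 best=154 *, r--
l=4 r=14: min(18,9)*10=90 best=154, r--
l=4 r=13: min(18,13)*9=117 best=154, r--
l=4 r=12: min(18,5)*8=40 best=154, r--
l=4 r=11: min(18,9)*7=63 best=154, r--
l=4 r=10: min(18,4)*6=24 best=154, r--
l=4 r=9: min(18,14)*5=70 best=154, r--

r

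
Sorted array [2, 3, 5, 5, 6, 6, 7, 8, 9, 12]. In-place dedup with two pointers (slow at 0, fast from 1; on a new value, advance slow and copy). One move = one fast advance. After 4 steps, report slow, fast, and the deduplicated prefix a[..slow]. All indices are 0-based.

slow=3, fast=5, prefix=[2, 3, 5, 6]

slow=0 fast=1: a[fast]=3≠a[slow]=2 write a[1]=3, slow++,fast++
slow=1 fast=2: a[fast]=5≠a[slow]=3 write a[2]=5, slow++,fast++
slow=2 fast=3: a[fast]=5=a[slow] dup, fast++
slow=2 fast=4: a[fast]=6≠a[slow]=5 write a[3]=6, slow++,fast++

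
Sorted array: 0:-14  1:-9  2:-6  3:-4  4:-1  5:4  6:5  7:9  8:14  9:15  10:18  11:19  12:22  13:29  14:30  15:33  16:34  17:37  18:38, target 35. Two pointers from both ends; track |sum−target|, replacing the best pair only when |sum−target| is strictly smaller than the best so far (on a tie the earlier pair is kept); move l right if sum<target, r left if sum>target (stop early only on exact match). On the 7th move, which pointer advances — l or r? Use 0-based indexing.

[0,18] -14+38=24 d=11 * → l++
[1,18] -9+38=29 d=6 * → l++
[2,18] -6+38=32 d=3 * → l++
[3,18] -4+38=34 d=1 * → l++
[4,18] -1+38=37 d=2 → r--
[4,17] -1+37=36 d=1 → r--
[4,16] -1+34=33 d=2 → l++

l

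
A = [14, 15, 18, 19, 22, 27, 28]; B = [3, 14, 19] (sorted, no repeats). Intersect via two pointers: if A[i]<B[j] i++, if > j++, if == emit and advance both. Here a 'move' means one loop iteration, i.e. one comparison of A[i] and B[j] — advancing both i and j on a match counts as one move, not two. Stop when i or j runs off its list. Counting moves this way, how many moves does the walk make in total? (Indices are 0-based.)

5 moves

i=0 j=0: 14>3, j++
i=0 j=1: 14==14 emit, i++,j++
i=1 j=2: 15<19, i++
i=2 j=2: 18<19, i++
i=3 j=2: 19==19 emit, i++,j++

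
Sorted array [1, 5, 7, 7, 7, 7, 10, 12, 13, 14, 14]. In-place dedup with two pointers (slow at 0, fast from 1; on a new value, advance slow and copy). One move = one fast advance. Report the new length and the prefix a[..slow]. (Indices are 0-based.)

length 7; prefix = [1, 5, 7, 10, 12, 13, 14]

slow=0 fast=1: a[fast]=5≠a[slow]=1 write a[1]=5, slow++,fast++
slow=1 fast=2: a[fast]=7≠a[slow]=5 write a[2]=7, slow++,fast++
slow=2 fast=3: a[fast]=7=a[slow] dup, fast++
slow=2 fast=4: a[fast]=7=a[slow] dup, fast++
slow=2 fast=5: a[fast]=7=a[slow] dup, fast++
slow=2 fast=6: a[fast]=10≠a[slow]=7 write a[3]=10, slow++,fast++
slow=3 fast=7: a[fast]=12≠a[slow]=10 write a[4]=12, slow++,fast++
slow=4 fast=8: a[fast]=13≠a[slow]=12 write a[5]=13, slow++,fast++
slow=5 fast=9: a[fast]=14≠a[slow]=13 write a[6]=14, slow++,fast++
slow=6 fast=10: a[fast]=14=a[slow] dup, fast++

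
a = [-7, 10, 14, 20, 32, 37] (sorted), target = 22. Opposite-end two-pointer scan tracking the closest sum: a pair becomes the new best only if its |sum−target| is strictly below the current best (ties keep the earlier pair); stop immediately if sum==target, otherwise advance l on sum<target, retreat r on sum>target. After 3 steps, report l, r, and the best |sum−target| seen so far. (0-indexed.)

[0,5] -7+37=30 d=8 * → r--
[0,4] -7+32=25 d=3 * → r--
[0,3] -7+20=13 d=9 → l++

l=1, r=3, best |Δ|=3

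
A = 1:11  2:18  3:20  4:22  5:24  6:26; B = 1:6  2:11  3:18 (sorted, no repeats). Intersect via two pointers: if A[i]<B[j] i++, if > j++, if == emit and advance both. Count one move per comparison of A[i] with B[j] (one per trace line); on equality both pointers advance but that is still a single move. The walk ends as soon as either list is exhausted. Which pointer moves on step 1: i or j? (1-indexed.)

[i=1,j=1] 11>6 → j++

j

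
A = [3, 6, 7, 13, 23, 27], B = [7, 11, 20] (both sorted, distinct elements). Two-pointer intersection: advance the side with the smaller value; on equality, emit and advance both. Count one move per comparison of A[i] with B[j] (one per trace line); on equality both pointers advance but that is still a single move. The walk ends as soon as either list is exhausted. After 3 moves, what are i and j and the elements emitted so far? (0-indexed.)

i=3, j=1, emitted=[7]

i=0 j=0: 3<7, i++
i=1 j=0: 6<7, i++
i=2 j=0: 7==7 emit, i++,j++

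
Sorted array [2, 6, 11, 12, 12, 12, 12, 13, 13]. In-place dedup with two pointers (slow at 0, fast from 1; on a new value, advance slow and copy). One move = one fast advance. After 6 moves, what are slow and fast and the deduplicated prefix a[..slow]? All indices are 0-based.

slow=0 fast=1: a[fast]=6≠a[slow]=2 write a[1]=6, slow++,fast++
slow=1 fast=2: a[fast]=11≠a[slow]=6 write a[2]=11, slow++,fast++
slow=2 fast=3: a[fast]=12≠a[slow]=11 write a[3]=12, slow++,fast++
slow=3 fast=4: a[fast]=12=a[slow] dup, fast++
slow=3 fast=5: a[fast]=12=a[slow] dup, fast++
slow=3 fast=6: a[fast]=12=a[slow] dup, fast++

slow=3, fast=7, prefix=[2, 6, 11, 12]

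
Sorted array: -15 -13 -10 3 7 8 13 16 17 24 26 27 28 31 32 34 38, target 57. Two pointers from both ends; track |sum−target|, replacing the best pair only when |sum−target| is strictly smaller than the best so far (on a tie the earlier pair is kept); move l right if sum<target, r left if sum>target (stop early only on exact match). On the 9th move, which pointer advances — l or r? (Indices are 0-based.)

l

l=0 r=16: -15+38=23 d=34 *, l++
l=1 r=16: -13+38=25 d=32 *, l++
l=2 r=16: -10+38=28 d=29 *, l++
l=3 r=16: 3+38=41 d=16 *, l++
l=4 r=16: 7+38=45 d=12 *, l++
l=5 r=16: 8+38=46 d=11 *, l++
l=6 r=16: 13+38=51 d=6 *, l++
l=7 r=16: 16+38=54 d=3 *, l++
l=8 r=16: 17+38=55 d=2 *, l++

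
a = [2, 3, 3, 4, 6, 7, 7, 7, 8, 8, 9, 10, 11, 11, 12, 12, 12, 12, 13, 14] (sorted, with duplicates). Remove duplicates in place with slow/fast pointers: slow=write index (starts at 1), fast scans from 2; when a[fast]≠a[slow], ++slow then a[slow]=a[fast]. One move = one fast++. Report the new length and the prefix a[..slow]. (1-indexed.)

length 12; prefix = [2, 3, 4, 6, 7, 8, 9, 10, 11, 12, 13, 14]

slow=1 fast=2: a[fast]=3≠a[slow]=2 write a[2]=3, slow++,fast++
slow=2 fast=3: a[fast]=3=a[slow] dup, fast++
slow=2 fast=4: a[fast]=4≠a[slow]=3 write a[3]=4, slow++,fast++
slow=3 fast=5: a[fast]=6≠a[slow]=4 write a[4]=6, slow++,fast++
slow=4 fast=6: a[fast]=7≠a[slow]=6 write a[5]=7, slow++,fast++
slow=5 fast=7: a[fast]=7=a[slow] dup, fast++
slow=5 fast=8: a[fast]=7=a[slow] dup, fast++
slow=5 fast=9: a[fast]=8≠a[slow]=7 write a[6]=8, slow++,fast++
slow=6 fast=10: a[fast]=8=a[slow] dup, fast++
slow=6 fast=11: a[fast]=9≠a[slow]=8 write a[7]=9, slow++,fast++
slow=7 fast=12: a[fast]=10≠a[slow]=9 write a[8]=10, slow++,fast++
slow=8 fast=13: a[fast]=11≠a[slow]=10 write a[9]=11, slow++,fast++
slow=9 fast=14: a[fast]=11=a[slow] dup, fast++
slow=9 fast=15: a[fast]=12≠a[slow]=11 write a[10]=12, slow++,fast++
slow=10 fast=16: a[fast]=12=a[slow] dup, fast++
slow=10 fast=17: a[fast]=12=a[slow] dup, fast++
slow=10 fast=18: a[fast]=12=a[slow] dup, fast++
slow=10 fast=19: a[fast]=13≠a[slow]=12 write a[11]=13, slow++,fast++
slow=11 fast=20: a[fast]=14≠a[slow]=13 write a[12]=14, slow++,fast++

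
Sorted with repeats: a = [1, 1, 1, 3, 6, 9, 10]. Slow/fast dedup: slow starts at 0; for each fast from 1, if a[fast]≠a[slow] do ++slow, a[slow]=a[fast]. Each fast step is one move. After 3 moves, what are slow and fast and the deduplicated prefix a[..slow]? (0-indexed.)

slow=0 fast=1: a[fast]=1=a[slow] dup, fast++
slow=0 fast=2: a[fast]=1=a[slow] dup, fast++
slow=0 fast=3: a[fast]=3≠a[slow]=1 write a[1]=3, slow++,fast++

slow=1, fast=4, prefix=[1, 3]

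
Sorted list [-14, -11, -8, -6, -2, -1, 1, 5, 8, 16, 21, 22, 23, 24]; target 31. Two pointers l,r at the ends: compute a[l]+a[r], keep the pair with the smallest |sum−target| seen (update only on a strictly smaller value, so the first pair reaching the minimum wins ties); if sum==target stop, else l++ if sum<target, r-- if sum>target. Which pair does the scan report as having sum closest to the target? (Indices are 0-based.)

l=0 r=13: -14+24=10 d=21 *, l++
l=1 r=13: -11+24=13 d=18 *, l++
l=2 r=13: -8+24=16 d=15 *, l++
l=3 r=13: -6+24=18 d=13 *, l++
l=4 r=13: -2+24=22 d=9 *, l++
l=5 r=13: -1+24=23 d=8 *, l++
l=6 r=13: 1+24=25 d=6 *, l++
l=7 r=13: 5+24=29 d=2 *, l++
l=8 r=13: 8+24=32 d=1 *, r--
l=8 r=12: 8+23=31 d=0 *, stop

pair (8, 23) with sum 31 (|Δ|=0)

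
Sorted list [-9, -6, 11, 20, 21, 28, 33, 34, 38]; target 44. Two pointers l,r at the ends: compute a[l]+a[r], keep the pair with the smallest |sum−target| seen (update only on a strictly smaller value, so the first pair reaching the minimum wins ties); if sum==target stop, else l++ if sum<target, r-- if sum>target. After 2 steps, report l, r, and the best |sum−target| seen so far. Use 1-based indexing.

[1,9] -9+38=29 d=15 * → l++
[2,9] -6+38=32 d=12 * → l++

l=3, r=9, best |Δ|=12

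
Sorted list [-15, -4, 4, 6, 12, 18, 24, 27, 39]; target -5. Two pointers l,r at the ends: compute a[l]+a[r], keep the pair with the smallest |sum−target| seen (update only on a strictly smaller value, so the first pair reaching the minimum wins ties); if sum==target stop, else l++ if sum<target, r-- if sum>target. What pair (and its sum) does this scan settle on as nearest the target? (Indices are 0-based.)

[0,8] -15+39=24 d=29 * → r--
[0,7] -15+27=12 d=17 * → r--
[0,6] -15+24=9 d=14 * → r--
[0,5] -15+18=3 d=8 * → r--
[0,4] -15+12=-3 d=2 * → r--
[0,3] -15+6=-9 d=4 → l++
[1,3] -4+6=2 d=7 → r--
[1,2] -4+4=0 d=5 → r--

pair (-15, 12) with sum -3 (|Δ|=2)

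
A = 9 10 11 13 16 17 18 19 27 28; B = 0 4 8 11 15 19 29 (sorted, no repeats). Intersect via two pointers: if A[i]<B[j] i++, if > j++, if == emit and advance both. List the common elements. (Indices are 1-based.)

intersection = [11, 19]

i=1 j=1: 9>0, j++
i=1 j=2: 9>4, j++
i=1 j=3: 9>8, j++
i=1 j=4: 9<11, i++
i=2 j=4: 10<11, i++
i=3 j=4: 11==11 emit, i++,j++
i=4 j=5: 13<15, i++
i=5 j=5: 16>15, j++
i=5 j=6: 16<19, i++
i=6 j=6: 17<19, i++
i=7 j=6: 18<19, i++
i=8 j=6: 19==19 emit, i++,j++
i=9 j=7: 27<29, i++
i=10 j=7: 28<29, i++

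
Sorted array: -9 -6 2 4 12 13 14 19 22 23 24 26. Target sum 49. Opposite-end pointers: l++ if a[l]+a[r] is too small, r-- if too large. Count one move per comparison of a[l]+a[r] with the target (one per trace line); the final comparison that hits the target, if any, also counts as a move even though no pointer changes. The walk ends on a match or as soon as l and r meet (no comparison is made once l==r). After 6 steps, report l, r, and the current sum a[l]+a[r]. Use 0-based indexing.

[0,11] -9+26=17 <49 → l++
[1,11] -6+26=20 <49 → l++
[2,11] 2+26=28 <49 → l++
[3,11] 4+26=30 <49 → l++
[4,11] 12+26=38 <49 → l++
[5,11] 13+26=39 <49 → l++

l=6, r=11, sum=40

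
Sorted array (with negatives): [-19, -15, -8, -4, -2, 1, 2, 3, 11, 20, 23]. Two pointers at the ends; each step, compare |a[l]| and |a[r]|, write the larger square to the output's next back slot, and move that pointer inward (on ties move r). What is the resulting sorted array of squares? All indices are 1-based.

[1, 4, 4, 9, 16, 64, 121, 225, 361, 400, 529]

l=1 r=11: |-19|<=|23| out[11]=529, r--
l=1 r=10: |-19|<=|20| out[10]=400, r--
l=1 r=9: |-19|>|11| out[9]=361, l++
l=2 r=9: |-15|>|11| out[8]=225, l++
l=3 r=9: |-8|<=|11| out[7]=121, r--
l=3 r=8: |-8|>|3| out[6]=64, l++
l=4 r=8: |-4|>|3| out[5]=16, l++
l=5 r=8: |-2|<=|3| out[4]=9, r--
l=5 r=7: |-2|<=|2| out[3]=4, r--
l=5 r=6: |-2|>|1| out[2]=4, l++
l=6 r=6: |1|<=|1| out[1]=1, r--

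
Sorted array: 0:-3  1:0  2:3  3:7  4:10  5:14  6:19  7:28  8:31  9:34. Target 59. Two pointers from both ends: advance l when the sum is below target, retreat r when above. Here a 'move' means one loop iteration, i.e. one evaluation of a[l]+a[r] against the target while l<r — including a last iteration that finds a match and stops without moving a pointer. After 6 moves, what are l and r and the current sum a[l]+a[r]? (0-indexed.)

[0,9] -3+34=31 <59 → l++
[1,9] 0+34=34 <59 → l++
[2,9] 3+34=37 <59 → l++
[3,9] 7+34=41 <59 → l++
[4,9] 10+34=44 <59 → l++
[5,9] 14+34=48 <59 → l++

l=6, r=9, sum=53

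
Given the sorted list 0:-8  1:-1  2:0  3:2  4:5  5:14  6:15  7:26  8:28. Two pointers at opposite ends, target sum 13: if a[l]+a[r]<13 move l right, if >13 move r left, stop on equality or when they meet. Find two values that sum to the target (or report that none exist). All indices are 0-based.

(-1, 14)

l=0 r=8: -8+28=20 >13, r--
l=0 r=7: -8+26=18 >13, r--
l=0 r=6: -8+15=7 <13, l++
l=1 r=6: -1+15=14 >13, r--
l=1 r=5: -1+14=13, found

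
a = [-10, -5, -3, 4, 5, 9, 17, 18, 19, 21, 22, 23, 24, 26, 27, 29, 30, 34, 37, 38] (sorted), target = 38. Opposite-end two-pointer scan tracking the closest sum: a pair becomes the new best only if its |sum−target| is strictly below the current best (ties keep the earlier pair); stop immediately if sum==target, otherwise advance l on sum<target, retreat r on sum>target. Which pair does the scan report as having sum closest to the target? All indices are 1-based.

pair (4, 34) with sum 38 (|Δ|=0)

l=1 r=20: -10+38=28 d=10 *, l++
l=2 r=20: -5+38=33 d=5 *, l++
l=3 r=20: -3+38=35 d=3 *, l++
l=4 r=20: 4+38=42 d=4, r--
l=4 r=19: 4+37=41 d=3, r--
l=4 r=18: 4+34=38 d=0 *, stop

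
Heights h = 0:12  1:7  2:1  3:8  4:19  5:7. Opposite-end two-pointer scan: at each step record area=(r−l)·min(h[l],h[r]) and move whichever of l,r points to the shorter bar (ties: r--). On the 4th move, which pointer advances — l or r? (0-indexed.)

[0,5] min(12,7)*5=35 best=35 * → r--
[0,4] min(12,19)*4=48 best=48 * → l++
[1,4] min(7,19)*3=21 best=48 → l++
[2,4] min(1,19)*2=2 best=48 → l++

l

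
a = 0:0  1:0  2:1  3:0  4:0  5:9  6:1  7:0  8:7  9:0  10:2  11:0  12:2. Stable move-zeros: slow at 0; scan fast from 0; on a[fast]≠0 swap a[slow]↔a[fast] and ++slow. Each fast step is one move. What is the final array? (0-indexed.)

[1, 9, 1, 7, 2, 2, 0, 0, 0, 0, 0, 0, 0]

slow=0 fast=0: a[fast]=0, fast++
slow=0 fast=1: a[fast]=0, fast++
slow=0 fast=2: a[fast]=1≠0 swap→a[0]=1, slow++,fast++
slow=1 fast=3: a[fast]=0, fast++
slow=1 fast=4: a[fast]=0, fast++
slow=1 fast=5: a[fast]=9≠0 swap→a[1]=9, slow++,fast++
slow=2 fast=6: a[fast]=1≠0 swap→a[2]=1, slow++,fast++
slow=3 fast=7: a[fast]=0, fast++
slow=3 fast=8: a[fast]=7≠0 swap→a[3]=7, slow++,fast++
slow=4 fast=9: a[fast]=0, fast++
slow=4 fast=10: a[fast]=2≠0 swap→a[4]=2, slow++,fast++
slow=5 fast=11: a[fast]=0, fast++
slow=5 fast=12: a[fast]=2≠0 swap→a[5]=2, slow++,fast++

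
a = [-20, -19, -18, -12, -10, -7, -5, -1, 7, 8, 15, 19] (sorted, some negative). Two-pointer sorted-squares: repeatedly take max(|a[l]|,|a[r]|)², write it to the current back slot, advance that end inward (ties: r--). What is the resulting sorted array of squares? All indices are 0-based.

[0,11] |-20|>|19| out[11]=400 → l++
[1,11] |-19|<=|19| out[10]=361 → r--
[1,10] |-19|>|15| out[9]=361 → l++
[2,10] |-18|>|15| out[8]=324 → l++
[3,10] |-12|<=|15| out[7]=225 → r--
[3,9] |-12|>|8| out[6]=144 → l++
[4,9] |-10|>|8| out[5]=100 → l++
[5,9] |-7|<=|8| out[4]=64 → r--
[5,8] |-7|<=|7| out[3]=49 → r--
[5,7] |-7|>|-1| out[2]=49 → l++
[6,7] |-5|>|-1| out[1]=25 → l++
[7,7] |-1|<=|-1| out[0]=1 → r--

[1, 25, 49, 49, 64, 100, 144, 225, 324, 361, 361, 400]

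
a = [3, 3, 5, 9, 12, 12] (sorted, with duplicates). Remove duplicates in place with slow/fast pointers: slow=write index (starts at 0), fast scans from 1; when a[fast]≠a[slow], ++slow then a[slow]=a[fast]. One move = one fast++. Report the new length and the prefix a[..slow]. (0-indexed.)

slow=0 fast=1: a[fast]=3=a[slow] dup, fast++
slow=0 fast=2: a[fast]=5≠a[slow]=3 write a[1]=5, slow++,fast++
slow=1 fast=3: a[fast]=9≠a[slow]=5 write a[2]=9, slow++,fast++
slow=2 fast=4: a[fast]=12≠a[slow]=9 write a[3]=12, slow++,fast++
slow=3 fast=5: a[fast]=12=a[slow] dup, fast++

length 4; prefix = [3, 5, 9, 12]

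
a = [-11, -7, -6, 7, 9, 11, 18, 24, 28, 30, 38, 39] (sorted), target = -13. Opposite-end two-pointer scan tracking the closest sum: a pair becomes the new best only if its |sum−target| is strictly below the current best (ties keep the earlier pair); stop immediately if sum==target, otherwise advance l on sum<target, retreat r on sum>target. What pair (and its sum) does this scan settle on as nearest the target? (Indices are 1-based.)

pair (-7, -6) with sum -13 (|Δ|=0)

l=1 r=12: -11+39=28 d=41 *, r--
l=1 r=11: -11+38=27 d=40 *, r--
l=1 r=10: -11+30=19 d=32 *, r--
l=1 r=9: -11+28=17 d=30 *, r--
l=1 r=8: -11+24=13 d=26 *, r--
l=1 r=7: -11+18=7 d=20 *, r--
l=1 r=6: -11+11=0 d=13 *, r--
l=1 r=5: -11+9=-2 d=11 *, r--
l=1 r=4: -11+7=-4 d=9 *, r--
l=1 r=3: -11+-6=-17 d=4 *, l++
l=2 r=3: -7+-6=-13 d=0 *, stop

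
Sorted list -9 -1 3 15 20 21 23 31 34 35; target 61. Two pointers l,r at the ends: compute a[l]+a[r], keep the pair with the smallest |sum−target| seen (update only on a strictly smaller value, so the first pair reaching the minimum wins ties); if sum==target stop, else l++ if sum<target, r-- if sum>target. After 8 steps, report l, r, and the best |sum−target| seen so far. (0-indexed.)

l=0 r=9: -9+35=26 d=35 *, l++
l=1 r=9: -1+35=34 d=27 *, l++
l=2 r=9: 3+35=38 d=23 *, l++
l=3 r=9: 15+35=50 d=11 *, l++
l=4 r=9: 20+35=55 d=6 *, l++
l=5 r=9: 21+35=56 d=5 *, l++
l=6 r=9: 23+35=58 d=3 *, l++
l=7 r=9: 31+35=66 d=5, r--

l=7, r=8, best |Δ|=3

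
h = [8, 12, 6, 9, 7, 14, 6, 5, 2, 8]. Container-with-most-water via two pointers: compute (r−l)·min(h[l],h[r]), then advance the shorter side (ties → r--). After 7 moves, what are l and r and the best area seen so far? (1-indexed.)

[1,10] min(8,8)*9=72 best=72 * → r--
[1,9] min(8,2)*8=16 best=72 → r--
[1,8] min(8,5)*7=35 best=72 → r--
[1,7] min(8,6)*6=36 best=72 → r--
[1,6] min(8,14)*5=40 best=72 → l++
[2,6] min(12,14)*4=48 best=72 → l++
[3,6] min(6,14)*3=18 best=72 → l++

l=4, r=6, best area=72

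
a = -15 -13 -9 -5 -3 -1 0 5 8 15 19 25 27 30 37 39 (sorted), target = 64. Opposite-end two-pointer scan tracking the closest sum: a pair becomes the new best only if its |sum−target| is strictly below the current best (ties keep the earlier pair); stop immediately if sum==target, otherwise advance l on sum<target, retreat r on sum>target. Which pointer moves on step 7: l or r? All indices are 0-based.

l

[0,15] -15+39=24 d=40 * → l++
[1,15] -13+39=26 d=38 * → l++
[2,15] -9+39=30 d=34 * → l++
[3,15] -5+39=34 d=30 * → l++
[4,15] -3+39=36 d=28 * → l++
[5,15] -1+39=38 d=26 * → l++
[6,15] 0+39=39 d=25 * → l++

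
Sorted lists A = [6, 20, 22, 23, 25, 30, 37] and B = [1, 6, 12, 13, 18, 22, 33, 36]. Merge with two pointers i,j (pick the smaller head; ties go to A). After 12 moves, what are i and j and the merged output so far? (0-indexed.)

i=0 j=0: A[i]=6>B[j]=1 take 1, j++
i=0 j=1: A[i]=6<=B[j]=6 take 6, i++
i=1 j=1: A[i]=20>B[j]=6 take 6, j++
i=1 j=2: A[i]=20>B[j]=12 take 12, j++
i=1 j=3: A[i]=20>B[j]=13 take 13, j++
i=1 j=4: A[i]=20>B[j]=18 take 18, j++
i=1 j=5: A[i]=20<=B[j]=22 take 20, i++
i=2 j=5: A[i]=22<=B[j]=22 take 22, i++
i=3 j=5: A[i]=23>B[j]=22 take 22, j++
i=3 j=6: A[i]=23<=B[j]=33 take 23, i++
i=4 j=6: A[i]=25<=B[j]=33 take 25, i++
i=5 j=6: A[i]=30<=B[j]=33 take 30, i++

i=6, j=6, merged so far=[1, 6, 6, 12, 13, 18, 20, 22, 22, 23, 25, 30]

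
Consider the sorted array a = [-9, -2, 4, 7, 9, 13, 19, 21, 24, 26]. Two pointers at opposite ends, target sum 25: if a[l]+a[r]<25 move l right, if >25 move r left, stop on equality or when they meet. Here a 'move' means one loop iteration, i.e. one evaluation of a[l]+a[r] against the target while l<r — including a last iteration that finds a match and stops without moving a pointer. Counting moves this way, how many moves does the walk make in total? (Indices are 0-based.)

[0,9] -9+26=17 <25 → l++
[1,9] -2+26=24 <25 → l++
[2,9] 4+26=30 >25 → r--
[2,8] 4+24=28 >25 → r--
[2,7] 4+21=25 → found

5 moves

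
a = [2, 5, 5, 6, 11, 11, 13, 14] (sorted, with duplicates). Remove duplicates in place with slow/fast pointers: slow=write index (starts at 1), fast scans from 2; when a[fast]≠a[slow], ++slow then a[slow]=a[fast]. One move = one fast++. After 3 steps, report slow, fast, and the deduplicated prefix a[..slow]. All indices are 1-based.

slow=3, fast=5, prefix=[2, 5, 6]

slow=1 fast=2: a[fast]=5≠a[slow]=2 write a[2]=5, slow++,fast++
slow=2 fast=3: a[fast]=5=a[slow] dup, fast++
slow=2 fast=4: a[fast]=6≠a[slow]=5 write a[3]=6, slow++,fast++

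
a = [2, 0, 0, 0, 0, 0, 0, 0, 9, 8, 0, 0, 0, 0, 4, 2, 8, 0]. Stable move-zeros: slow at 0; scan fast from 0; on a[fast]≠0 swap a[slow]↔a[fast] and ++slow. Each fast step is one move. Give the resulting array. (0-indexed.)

[2, 9, 8, 4, 2, 8, 0, 0, 0, 0, 0, 0, 0, 0, 0, 0, 0, 0]

slow=0 fast=0: a[fast]=2≠0 swap→a[0]=2, slow++,fast++
slow=1 fast=1: a[fast]=0, fast++
slow=1 fast=2: a[fast]=0, fast++
slow=1 fast=3: a[fast]=0, fast++
slow=1 fast=4: a[fast]=0, fast++
slow=1 fast=5: a[fast]=0, fast++
slow=1 fast=6: a[fast]=0, fast++
slow=1 fast=7: a[fast]=0, fast++
slow=1 fast=8: a[fast]=9≠0 swap→a[1]=9, slow++,fast++
slow=2 fast=9: a[fast]=8≠0 swap→a[2]=8, slow++,fast++
slow=3 fast=10: a[fast]=0, fast++
slow=3 fast=11: a[fast]=0, fast++
slow=3 fast=12: a[fast]=0, fast++
slow=3 fast=13: a[fast]=0, fast++
slow=3 fast=14: a[fast]=4≠0 swap→a[3]=4, slow++,fast++
slow=4 fast=15: a[fast]=2≠0 swap→a[4]=2, slow++,fast++
slow=5 fast=16: a[fast]=8≠0 swap→a[5]=8, slow++,fast++
slow=6 fast=17: a[fast]=0, fast++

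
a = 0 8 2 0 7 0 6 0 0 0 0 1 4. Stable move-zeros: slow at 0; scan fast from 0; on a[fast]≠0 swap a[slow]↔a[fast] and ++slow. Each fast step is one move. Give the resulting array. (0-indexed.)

slow=0 fast=0: a[fast]=0, fast++
slow=0 fast=1: a[fast]=8≠0 swap→a[0]=8, slow++,fast++
slow=1 fast=2: a[fast]=2≠0 swap→a[1]=2, slow++,fast++
slow=2 fast=3: a[fast]=0, fast++
slow=2 fast=4: a[fast]=7≠0 swap→a[2]=7, slow++,fast++
slow=3 fast=5: a[fast]=0, fast++
slow=3 fast=6: a[fast]=6≠0 swap→a[3]=6, slow++,fast++
slow=4 fast=7: a[fast]=0, fast++
slow=4 fast=8: a[fast]=0, fast++
slow=4 fast=9: a[fast]=0, fast++
slow=4 fast=10: a[fast]=0, fast++
slow=4 fast=11: a[fast]=1≠0 swap→a[4]=1, slow++,fast++
slow=5 fast=12: a[fast]=4≠0 swap→a[5]=4, slow++,fast++

[8, 2, 7, 6, 1, 4, 0, 0, 0, 0, 0, 0, 0]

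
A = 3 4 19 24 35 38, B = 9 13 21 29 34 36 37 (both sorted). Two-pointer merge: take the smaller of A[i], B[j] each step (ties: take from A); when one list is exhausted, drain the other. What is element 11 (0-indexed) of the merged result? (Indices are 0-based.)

merged[11] = 37

i=0 j=0: A[i]=3<=B[j]=9 take 3, i++
i=1 j=0: A[i]=4<=B[j]=9 take 4, i++
i=2 j=0: A[i]=19>B[j]=9 take 9, j++
i=2 j=1: A[i]=19>B[j]=13 take 13, j++
i=2 j=2: A[i]=19<=B[j]=21 take 19, i++
i=3 j=2: A[i]=24>B[j]=21 take 21, j++
i=3 j=3: A[i]=24<=B[j]=29 take 24, i++
i=4 j=3: A[i]=35>B[j]=29 take 29, j++
i=4 j=4: A[i]=35>B[j]=34 take 34, j++
i=4 j=5: A[i]=35<=B[j]=36 take 35, i++
i=5 j=5: A[i]=38>B[j]=36 take 36, j++
i=5 j=6: A[i]=38>B[j]=37 take 37, j++
i=5 j=7: B done, take A[i]=38, i++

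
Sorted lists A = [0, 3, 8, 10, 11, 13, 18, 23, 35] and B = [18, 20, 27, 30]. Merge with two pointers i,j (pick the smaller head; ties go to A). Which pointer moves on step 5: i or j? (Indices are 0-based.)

i

i=0 j=0: A[i]=0<=B[j]=18 take 0, i++
i=1 j=0: A[i]=3<=B[j]=18 take 3, i++
i=2 j=0: A[i]=8<=B[j]=18 take 8, i++
i=3 j=0: A[i]=10<=B[j]=18 take 10, i++
i=4 j=0: A[i]=11<=B[j]=18 take 11, i++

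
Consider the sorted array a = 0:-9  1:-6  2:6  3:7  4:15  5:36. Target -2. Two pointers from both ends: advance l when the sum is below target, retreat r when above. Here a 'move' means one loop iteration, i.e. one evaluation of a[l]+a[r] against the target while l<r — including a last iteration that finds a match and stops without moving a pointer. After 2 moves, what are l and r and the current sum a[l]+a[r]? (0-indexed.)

l=0, r=3, sum=-2

l=0 r=5: -9+36=27 >-2, r--
l=0 r=4: -9+15=6 >-2, r--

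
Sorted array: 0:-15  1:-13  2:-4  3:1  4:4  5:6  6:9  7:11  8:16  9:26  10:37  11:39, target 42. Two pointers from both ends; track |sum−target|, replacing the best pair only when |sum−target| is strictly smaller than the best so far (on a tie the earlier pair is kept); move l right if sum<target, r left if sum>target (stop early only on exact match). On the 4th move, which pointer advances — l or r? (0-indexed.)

l

l=0 r=11: -15+39=24 d=18 *, l++
l=1 r=11: -13+39=26 d=16 *, l++
l=2 r=11: -4+39=35 d=7 *, l++
l=3 r=11: 1+39=40 d=2 *, l++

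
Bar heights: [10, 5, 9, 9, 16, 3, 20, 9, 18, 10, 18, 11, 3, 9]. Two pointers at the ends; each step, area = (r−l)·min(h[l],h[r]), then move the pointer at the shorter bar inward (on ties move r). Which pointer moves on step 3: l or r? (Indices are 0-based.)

l

[0,13] min(10,9)*13=117 best=117 * → r--
[0,12] min(10,3)*12=36 best=117 → r--
[0,11] min(10,11)*11=110 best=117 → l++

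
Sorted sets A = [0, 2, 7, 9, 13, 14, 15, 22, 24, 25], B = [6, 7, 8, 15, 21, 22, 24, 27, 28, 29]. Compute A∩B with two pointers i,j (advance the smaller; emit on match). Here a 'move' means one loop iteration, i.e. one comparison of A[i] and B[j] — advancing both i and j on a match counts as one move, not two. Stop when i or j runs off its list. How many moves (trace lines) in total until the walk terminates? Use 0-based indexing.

[i=0,j=0] 0<6 → i++
[i=1,j=0] 2<6 → i++
[i=2,j=0] 7>6 → j++
[i=2,j=1] 7==7 emit → i++,j++
[i=3,j=2] 9>8 → j++
[i=3,j=3] 9<15 → i++
[i=4,j=3] 13<15 → i++
[i=5,j=3] 14<15 → i++
[i=6,j=3] 15==15 emit → i++,j++
[i=7,j=4] 22>21 → j++
[i=7,j=5] 22==22 emit → i++,j++
[i=8,j=6] 24==24 emit → i++,j++
[i=9,j=7] 25<27 → i++

13 moves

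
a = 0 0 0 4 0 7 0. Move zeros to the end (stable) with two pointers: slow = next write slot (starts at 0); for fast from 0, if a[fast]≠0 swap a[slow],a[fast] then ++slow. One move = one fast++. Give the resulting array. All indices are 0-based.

slow=0 fast=0: a[fast]=0, fast++
slow=0 fast=1: a[fast]=0, fast++
slow=0 fast=2: a[fast]=0, fast++
slow=0 fast=3: a[fast]=4≠0 swap→a[0]=4, slow++,fast++
slow=1 fast=4: a[fast]=0, fast++
slow=1 fast=5: a[fast]=7≠0 swap→a[1]=7, slow++,fast++
slow=2 fast=6: a[fast]=0, fast++

[4, 7, 0, 0, 0, 0, 0]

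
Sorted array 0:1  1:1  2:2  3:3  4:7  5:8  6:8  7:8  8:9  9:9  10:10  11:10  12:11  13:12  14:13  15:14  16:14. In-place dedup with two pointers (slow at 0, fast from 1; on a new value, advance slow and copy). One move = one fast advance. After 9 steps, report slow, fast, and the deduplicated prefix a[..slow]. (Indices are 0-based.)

(s=0,f=1) a[fast]=1=a[slow] dup → fast++
(s=0,f=2) a[fast]=2≠a[slow]=1 write a[1]=2 → slow++,fast++
(s=1,f=3) a[fast]=3≠a[slow]=2 write a[2]=3 → slow++,fast++
(s=2,f=4) a[fast]=7≠a[slow]=3 write a[3]=7 → slow++,fast++
(s=3,f=5) a[fast]=8≠a[slow]=7 write a[4]=8 → slow++,fast++
(s=4,f=6) a[fast]=8=a[slow] dup → fast++
(s=4,f=7) a[fast]=8=a[slow] dup → fast++
(s=4,f=8) a[fast]=9≠a[slow]=8 write a[5]=9 → slow++,fast++
(s=5,f=9) a[fast]=9=a[slow] dup → fast++

slow=5, fast=10, prefix=[1, 2, 3, 7, 8, 9]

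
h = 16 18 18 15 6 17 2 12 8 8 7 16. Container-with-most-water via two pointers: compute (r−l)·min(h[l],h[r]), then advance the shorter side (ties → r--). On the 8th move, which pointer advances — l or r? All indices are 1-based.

r

[1,12] min(16,16)*11=176 best=176 * → r--
[1,11] min(16,7)*10=70 best=176 → r--
[1,10] min(16,8)*9=72 best=176 → r--
[1,9] min(16,8)*8=64 best=176 → r--
[1,8] min(16,12)*7=84 best=176 → r--
[1,7] min(16,2)*6=12 best=176 → r--
[1,6] min(16,17)*5=80 best=176 → l++
[2,6] min(18,17)*4=68 best=176 → r--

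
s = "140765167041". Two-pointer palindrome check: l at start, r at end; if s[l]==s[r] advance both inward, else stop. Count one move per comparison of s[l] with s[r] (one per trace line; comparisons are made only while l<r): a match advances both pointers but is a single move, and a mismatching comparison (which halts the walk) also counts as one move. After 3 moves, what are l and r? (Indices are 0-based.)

l=3, r=8

l=0 r=11: '1'=='1', l++,r--
l=1 r=10: '4'=='4', l++,r--
l=2 r=9: '0'=='0', l++,r--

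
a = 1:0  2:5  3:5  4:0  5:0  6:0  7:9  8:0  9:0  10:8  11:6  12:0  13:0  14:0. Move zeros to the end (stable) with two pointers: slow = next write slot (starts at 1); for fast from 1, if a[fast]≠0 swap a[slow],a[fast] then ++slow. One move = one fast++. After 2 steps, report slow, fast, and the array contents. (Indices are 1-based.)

(s=1,f=1) a[fast]=0 → fast++
(s=1,f=2) a[fast]=5≠0 swap→a[1]=5 → slow++,fast++

slow=2, fast=3, a=[5, 0, 5, 0, 0, 0, 9, 0, 0, 8, 6, 0, 0, 0]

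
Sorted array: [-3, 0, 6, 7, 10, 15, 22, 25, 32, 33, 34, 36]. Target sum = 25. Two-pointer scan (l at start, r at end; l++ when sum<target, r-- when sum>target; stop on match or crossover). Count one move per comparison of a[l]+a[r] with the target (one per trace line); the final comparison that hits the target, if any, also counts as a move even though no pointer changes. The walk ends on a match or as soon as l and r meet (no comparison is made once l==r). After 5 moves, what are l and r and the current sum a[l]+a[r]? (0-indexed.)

l=0 r=11: -3+36=33 >25, r--
l=0 r=10: -3+34=31 >25, r--
l=0 r=9: -3+33=30 >25, r--
l=0 r=8: -3+32=29 >25, r--
l=0 r=7: -3+25=22 <25, l++

l=1, r=7, sum=25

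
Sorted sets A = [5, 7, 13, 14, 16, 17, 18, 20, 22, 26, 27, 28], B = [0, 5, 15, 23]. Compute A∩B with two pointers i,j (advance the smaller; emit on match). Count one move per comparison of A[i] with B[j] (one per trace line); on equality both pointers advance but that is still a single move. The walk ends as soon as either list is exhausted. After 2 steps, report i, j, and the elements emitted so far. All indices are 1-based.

i=2, j=3, emitted=[5]

i=1 j=1: 5>0, j++
i=1 j=2: 5==5 emit, i++,j++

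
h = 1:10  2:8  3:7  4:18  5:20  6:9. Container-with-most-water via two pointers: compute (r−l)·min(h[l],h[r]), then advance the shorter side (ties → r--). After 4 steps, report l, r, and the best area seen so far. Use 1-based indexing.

[1,6] min(10,9)*5=45 best=45 * → r--
[1,5] min(10,20)*4=40 best=45 → l++
[2,5] min(8,20)*3=24 best=45 → l++
[3,5] min(7,20)*2=14 best=45 → l++

l=4, r=5, best area=45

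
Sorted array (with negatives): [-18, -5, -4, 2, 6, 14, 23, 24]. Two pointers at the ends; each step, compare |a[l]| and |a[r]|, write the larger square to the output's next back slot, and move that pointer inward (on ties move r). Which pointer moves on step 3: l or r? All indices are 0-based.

l=0 r=7: |-18|<=|24| out[7]=576, r--
l=0 r=6: |-18|<=|23| out[6]=529, r--
l=0 r=5: |-18|>|14| out[5]=324, l++

l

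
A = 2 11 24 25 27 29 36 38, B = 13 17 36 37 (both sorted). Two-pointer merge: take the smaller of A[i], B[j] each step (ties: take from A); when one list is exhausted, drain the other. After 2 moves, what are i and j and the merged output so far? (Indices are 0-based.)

[i=0,j=0] A[i]=2<=B[j]=13 take 2 → i++
[i=1,j=0] A[i]=11<=B[j]=13 take 11 → i++

i=2, j=0, merged so far=[2, 11]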